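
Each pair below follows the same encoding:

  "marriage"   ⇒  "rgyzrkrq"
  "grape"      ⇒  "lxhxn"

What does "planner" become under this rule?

In marriage: m→r is +5, a→g is +6, r→y is +7, r→z is +8 — the shift increases by 1 each position. Each letter shifts forward by (position + 5), i.e. 5, 6, 7, … — the shift grows by one for each successive letter.
On planner: p+5=u, l+6=r, a+7=h, n+8=v, n+9=w, e+10=o, r+11=c.

urhvwoc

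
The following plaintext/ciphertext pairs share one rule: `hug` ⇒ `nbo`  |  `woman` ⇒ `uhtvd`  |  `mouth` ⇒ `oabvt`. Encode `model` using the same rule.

Read the word backwards and shift each letter +7.
Applying it to model: reverse → ledom; then shift: l+7=s, e+7=l, d+7=k, o+7=v, m+7=t.

slkvt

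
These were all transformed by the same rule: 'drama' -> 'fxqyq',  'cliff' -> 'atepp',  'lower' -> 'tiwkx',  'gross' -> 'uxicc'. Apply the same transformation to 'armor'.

This is an affine cipher: with a=0,…,z=25, each position x becomes (5x+16) mod 26.
On armor: a(0)→5·0+16≡16=q; r(17)→5·17+16≡23=x; m(12)→5·12+16≡24=y; o(14)→5·14+16≡8=i; r(17)→5·17+16≡23=x (all mod 26).

qxyix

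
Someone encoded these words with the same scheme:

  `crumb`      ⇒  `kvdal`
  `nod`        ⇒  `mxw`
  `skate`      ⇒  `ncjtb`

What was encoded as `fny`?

pew

Two steps: reverse the string, then apply a Caesar shift of +9.
Reversing it on fny: shift back: f−9=w, n−9=e, y−9=p → wep; then reverse → pew.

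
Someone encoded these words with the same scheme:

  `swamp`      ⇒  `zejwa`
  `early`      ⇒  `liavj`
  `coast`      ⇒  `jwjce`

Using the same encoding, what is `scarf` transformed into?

In swamp: s→z is +7, w→e is +8, a→j is +9, m→w is +10 — the shift increases by 1 each position. Each letter shifts forward by (position + 7), i.e. 7, 8, 9, … — the shift grows by one for each successive letter.
Applying it to scarf: s+7=z, c+8=k, a+9=j, r+10=b, f+11=q.

zkjbq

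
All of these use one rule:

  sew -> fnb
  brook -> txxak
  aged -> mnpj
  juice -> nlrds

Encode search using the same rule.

qlajnb

The output letters match the input read backwards, each shifted +9: sew reversed is wes. The word is reversed, then every letter is shifted forward by 9.
Applying it to search: reverse → hcraes; then shift: h+9=q, c+9=l, r+9=a, a+9=j, e+9=n, s+9=b.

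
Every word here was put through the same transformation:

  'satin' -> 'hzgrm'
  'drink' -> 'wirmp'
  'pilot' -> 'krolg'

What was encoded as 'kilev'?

prove

Each pair mirrors across the alphabet (s↔h, a↔z, t↔g): positions sum to 25. This is the alphabet-reversal cipher (Atbash): a becomes z, b becomes y, etc.
Decoding kilev: k↔p, i↔r, l↔o, e↔v, v↔e.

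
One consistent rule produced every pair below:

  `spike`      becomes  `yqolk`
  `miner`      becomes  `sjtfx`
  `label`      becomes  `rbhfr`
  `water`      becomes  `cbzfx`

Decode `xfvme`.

reply

Shifts by position in spike: pos 0: s→y (+6), pos 1: p→q (+1), pos 2: i→o (+6), pos 3: k→l (+1) — repeating every 2. It's a Vigenère-style cipher with numeric key [6,1]: position i shifts by key[i mod 2].
Decoding xfvme: x−6=r, f−1=e, v−6=p, m−1=l, e−6=y.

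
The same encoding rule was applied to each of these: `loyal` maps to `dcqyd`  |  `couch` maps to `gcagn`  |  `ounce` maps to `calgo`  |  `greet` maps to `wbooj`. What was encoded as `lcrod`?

Treating letters as 0–25, the rule is x ↦ 17x + 24 (mod 26).
Reversing it on lcrod: l(11)→23·(11−24)≡13=n; c(2)→23·(2−24)≡14=o; r(17)→23·(17−24)≡21=v; o(14)→23·(14−24)≡4=e; d(3)→23·(3−24)≡11=l (all mod 26).

novel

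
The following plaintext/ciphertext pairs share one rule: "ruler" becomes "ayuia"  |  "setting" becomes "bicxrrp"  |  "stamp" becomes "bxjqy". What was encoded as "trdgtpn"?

knuckle

Shifts by position in ruler: pos 0: r→a (+9), pos 1: u→y (+4), pos 2: l→u (+9), pos 3: e→i (+4) — repeating every 2. It's a Vigenère-style cipher with numeric key [9,4]: position i shifts by key[i mod 2].
Decoding trdgtpn: t−9=k, r−4=n, d−9=u, g−4=c, t−9=k, p−4=l, n−9=e.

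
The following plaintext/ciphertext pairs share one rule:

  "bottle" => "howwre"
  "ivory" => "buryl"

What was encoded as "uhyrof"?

clover

The output letters match the input read backwards, each shifted +3: bottle reversed is elttob. Two steps: reverse the string, then apply a Caesar shift of +3.
Undoing it on uhyrof: shift back: u−3=r, h−3=e, y−3=v, r−3=o, o−3=l, f−3=c → revolc; then reverse → clover.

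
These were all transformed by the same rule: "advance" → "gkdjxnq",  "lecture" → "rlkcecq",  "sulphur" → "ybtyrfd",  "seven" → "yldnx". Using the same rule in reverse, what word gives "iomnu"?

In advance: a→g is +6, d→k is +7, v→d is +8, a→j is +9 — the shift increases by 1 each position. Each letter shifts forward by (position + 6), i.e. 6, 7, 8, … — the shift grows by one for each successive letter.
Reversing it on iomnu: i−6=c, o−7=h, m−8=e, n−9=e, u−10=k.

cheek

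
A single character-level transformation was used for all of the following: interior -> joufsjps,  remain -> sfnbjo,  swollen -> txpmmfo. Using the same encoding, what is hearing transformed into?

ifbsjoh

Compare letters: i→j is +1, n→o is +1, t→u is +1 — a constant shift. This is a Caesar cipher with shift 1.
On hearing: h+1=i, e+1=f, a+1=b, r+1=s, i+1=j, n+1=o, g+1=h.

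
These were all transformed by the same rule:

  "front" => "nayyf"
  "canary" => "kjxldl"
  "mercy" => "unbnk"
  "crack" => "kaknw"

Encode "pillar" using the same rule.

In front: f→n is +8, r→a is +9, o→y is +10, n→y is +11 — the shift increases by 1 each position. The shift increases by 1 at each position, starting from +8: 8, 9, 10, ….
For pillar: p+8=x, i+9=r, l+10=v, l+11=w, a+12=m, r+13=e.

xrvwme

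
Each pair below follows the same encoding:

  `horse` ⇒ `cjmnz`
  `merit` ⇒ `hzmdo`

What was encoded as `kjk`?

Compare letters: h→c is +21, o→j is +21, r→m is +21 — a constant shift. Every letter moves 21 places later in the alphabet, wrapping around z→a.
Decoding kjk: k−21=p, j−21=o, k−21=p.

pop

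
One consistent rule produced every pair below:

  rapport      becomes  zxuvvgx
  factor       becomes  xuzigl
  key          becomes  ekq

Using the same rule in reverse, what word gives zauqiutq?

The output letters match the input read backwards, each shifted +6: rapport reversed is troppar. The word is reversed, then every letter is shifted forward by 6.
Undoing it on zauqiutq: shift back: z−6=t, a−6=u, u−6=o, q−6=k, i−6=c, u−6=o, t−6=n, q−6=k → tuokconk; then reverse → knockout.

knockout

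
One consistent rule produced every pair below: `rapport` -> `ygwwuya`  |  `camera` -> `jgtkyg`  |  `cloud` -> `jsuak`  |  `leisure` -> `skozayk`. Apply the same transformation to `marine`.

The shift depends on letter class: consonant r→y is +7, but vowel a→g is +6. Vowels shift forward by 6 and consonants shift forward by 7.
On marine: m(cons)+7=t, a(vowel)+6=g, r(cons)+7=y, i(vowel)+6=o, n(cons)+7=u, e(vowel)+6=k.

tgyouk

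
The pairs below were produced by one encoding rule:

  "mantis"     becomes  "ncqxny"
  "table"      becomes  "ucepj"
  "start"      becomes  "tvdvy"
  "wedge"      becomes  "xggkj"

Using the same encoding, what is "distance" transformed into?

In mantis: m→n is +1, a→c is +2, n→q is +3, t→x is +4 — the shift increases by 1 each position. Each letter shifts forward by (position + 1), i.e. 1, 2, 3, … — the shift grows by one for each successive letter.
Applying it to distance: d+1=e, i+2=k, s+3=v, t+4=x, a+5=f, n+6=t, c+7=j, e+8=m.

ekvxftjm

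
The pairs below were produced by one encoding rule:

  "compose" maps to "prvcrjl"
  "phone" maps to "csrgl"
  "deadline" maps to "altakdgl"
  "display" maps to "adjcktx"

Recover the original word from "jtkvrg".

Each letter's alphabet position (a=0..z=25) is mapped through 11·x+19 mod 26 — an affine cipher.
Decoding jtkvrg: j(9)→19·(9−19)≡18=s; t(19)→19·(19−19)≡0=a; k(10)→19·(10−19)≡11=l; v(21)→19·(21−19)≡12=m; r(17)→19·(17−19)≡14=o; g(6)→19·(6−19)≡13=n (all mod 26).

salmon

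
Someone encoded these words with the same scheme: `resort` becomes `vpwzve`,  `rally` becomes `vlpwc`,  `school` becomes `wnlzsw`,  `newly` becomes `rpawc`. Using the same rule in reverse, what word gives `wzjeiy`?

Shifts by position in resort: pos 0: r→v (+4), pos 1: e→p (+11), pos 2: s→w (+4), pos 3: o→z (+11) — repeating every 2. A repeating key of period 2 is used — shifts +4, +11 over and over.
Undoing it on wzjeiy: w−4=s, z−11=o, j−4=f, e−11=t, i−4=e, y−11=n.

soften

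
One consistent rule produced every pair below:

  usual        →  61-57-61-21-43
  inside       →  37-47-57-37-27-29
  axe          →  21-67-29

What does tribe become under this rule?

u(#21)→61 and s(#19)→57: differences scale by 2, so n = 2·pos + 19. The formula is n = 2×(alphabet index, a=1) + 19.
Applying it to tribe: t=20→59, r=18→55, i=9→37, b=2→23, e=5→29.

59-55-37-23-29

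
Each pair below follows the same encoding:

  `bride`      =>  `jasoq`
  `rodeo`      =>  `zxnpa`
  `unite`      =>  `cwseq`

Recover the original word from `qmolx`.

ideal

In bride: b→j is +8, r→a is +9, i→s is +10, d→o is +11 — the shift increases by 1 each position. Letter i (0-indexed) is shifted by i+8, so successive shifts are 8, 9, 10, ….
Reversing it on qmolx: q−8=i, m−9=d, o−10=e, l−11=a, x−12=l.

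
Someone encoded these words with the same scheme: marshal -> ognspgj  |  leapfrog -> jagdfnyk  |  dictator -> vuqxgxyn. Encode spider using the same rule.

Treating letters as 0–25, the rule is x ↦ 5x + 6 (mod 26).
On spider: s(18)→5·18+6≡18=s; p(15)→5·15+6≡3=d; i(8)→5·8+6≡20=u; d(3)→5·3+6≡21=v; e(4)→5·4+6≡0=a; r(17)→5·17+6≡13=n (all mod 26).

sduvan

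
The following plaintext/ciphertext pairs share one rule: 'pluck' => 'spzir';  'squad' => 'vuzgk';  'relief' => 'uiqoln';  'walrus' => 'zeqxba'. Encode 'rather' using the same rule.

ueynlz

In pluck: p→s is +3, l→p is +4, u→z is +5, c→i is +6 — the shift increases by 1 each position. Letter i (0-indexed) is shifted by i+3, so successive shifts are 3, 4, 5, ….
On rather: r+3=u, a+4=e, t+5=y, h+6=n, e+7=l, r+8=z.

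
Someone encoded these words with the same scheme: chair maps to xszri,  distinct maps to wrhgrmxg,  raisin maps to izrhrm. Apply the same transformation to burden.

Letters are reflected about the middle of the alphabet (position → 25−position): Atbash.
On burden: b↔y, u↔f, r↔i, d↔w, e↔v, n↔m.

yfiwvm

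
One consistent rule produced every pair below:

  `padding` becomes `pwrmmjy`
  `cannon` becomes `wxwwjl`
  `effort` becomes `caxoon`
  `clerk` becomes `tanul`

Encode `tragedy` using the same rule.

The output letters match the input read backwards, each shifted +9: padding reversed is gniddap. The word is reversed, then every letter is shifted forward by 9.
For tragedy: reverse → ydegart; then shift: y+9=h, d+9=m, e+9=n, g+9=p, a+9=j, r+9=a, t+9=c.

hmnpjac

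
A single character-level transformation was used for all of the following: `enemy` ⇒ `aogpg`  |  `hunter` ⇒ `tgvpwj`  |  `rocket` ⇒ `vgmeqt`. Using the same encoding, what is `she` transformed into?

The output letters match the input read backwards, each shifted +2: enemy reversed is ymene. The word is reversed, then every letter is shifted forward by 2.
Applying it to she: reverse → ehs; then shift: e+2=g, h+2=j, s+2=u.

gju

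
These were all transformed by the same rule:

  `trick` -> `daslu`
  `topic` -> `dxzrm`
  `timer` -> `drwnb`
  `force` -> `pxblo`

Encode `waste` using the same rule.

Shifts by position in trick: pos 0: t→d (+10), pos 1: r→a (+9), pos 2: i→s (+10), pos 3: c→l (+9) — repeating every 2. A repeating key of period 2 is used — shifts +10, +9 over and over.
Applying it to waste: w+10=g, a+9=j, s+10=c, t+9=c, e+10=o.

gjcco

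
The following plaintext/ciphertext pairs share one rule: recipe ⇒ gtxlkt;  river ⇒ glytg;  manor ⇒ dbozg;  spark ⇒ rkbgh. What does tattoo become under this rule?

r(17)→g(6) and e(4)→t(19) fit y≡11x+1 (mod 26); the inverse of 11 mod 26 is 19. Treating letters as 0–25, the rule is x ↦ 11x + 1 (mod 26).
Applying it to tattoo: t(19)→11·19+1≡2=c; a(0)→11·0+1≡1=b; t(19)→11·19+1≡2=c; t(19)→11·19+1≡2=c; o(14)→11·14+1≡25=z; o(14)→11·14+1≡25=z (all mod 26).

cbcczz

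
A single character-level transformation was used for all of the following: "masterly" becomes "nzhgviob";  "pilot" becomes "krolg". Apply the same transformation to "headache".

svzwzxsv

Each pair mirrors across the alphabet (m↔n, a↔z, s↔h): positions sum to 25. This is the alphabet-reversal cipher (Atbash): a becomes z, b becomes y, etc.
Applying it to headache: h↔s, e↔v, a↔z, d↔w, a↔z, c↔x, h↔s, e↔v.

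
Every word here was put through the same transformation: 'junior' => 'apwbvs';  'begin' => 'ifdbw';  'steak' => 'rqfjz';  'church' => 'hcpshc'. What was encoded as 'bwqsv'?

intro

This is an affine cipher: with a=0,…,z=25, each position x becomes (25x+9) mod 26.
Decoding bwqsv: b(1)→25·(1−9)≡8=i; w(22)→25·(22−9)≡13=n; q(16)→25·(16−9)≡19=t; s(18)→25·(18−9)≡17=r; v(21)→25·(21−9)≡14=o (all mod 26).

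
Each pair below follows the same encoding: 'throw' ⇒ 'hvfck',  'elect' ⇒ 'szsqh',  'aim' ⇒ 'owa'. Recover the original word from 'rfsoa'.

dream

Compare letters: t→h is +14, h→v is +14, r→f is +14 — a constant shift. It's a constant shift of +14 (ROT14).
Reversing it on rfsoa: r−14=d, f−14=r, s−14=e, o−14=a, a−14=m.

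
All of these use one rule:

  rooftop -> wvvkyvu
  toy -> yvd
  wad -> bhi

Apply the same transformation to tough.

yvblm

The shift depends on letter class: consonant r→w is +5, but vowel o→v is +7. Two shifts are in play — +7 for a/e/i/o/u, +5 for every other letter.
On tough: t(cons)+5=y, o(vowel)+7=v, u(vowel)+7=b, g(cons)+5=l, h(cons)+5=m.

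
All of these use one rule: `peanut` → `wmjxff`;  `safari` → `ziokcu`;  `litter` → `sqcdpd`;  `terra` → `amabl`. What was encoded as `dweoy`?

woven

Each letter shifts forward by (position + 7), i.e. 7, 8, 9, … — the shift grows by one for each successive letter.
Reversing it on dweoy: d−7=w, w−8=o, e−9=v, o−10=e, y−11=n.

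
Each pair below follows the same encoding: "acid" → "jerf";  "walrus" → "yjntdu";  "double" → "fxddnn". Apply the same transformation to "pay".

rja

The shift depends on letter class: consonant c→e is +2, but vowel a→j is +9. Two shifts are in play — +9 for a/e/i/o/u, +2 for every other letter.
For pay: p(cons)+2=r, a(vowel)+9=j, y(cons)+2=a.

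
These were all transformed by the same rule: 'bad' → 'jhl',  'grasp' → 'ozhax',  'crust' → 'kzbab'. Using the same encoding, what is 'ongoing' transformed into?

The shift depends on letter class: consonant b→j is +8, but vowel a→h is +7. The rule splits by letter class: vowels +7, consonants +8.
For ongoing: o(vowel)+7=v, n(cons)+8=v, g(cons)+8=o, o(vowel)+7=v, i(vowel)+7=p, n(cons)+8=v, g(cons)+8=o.

vvovpvo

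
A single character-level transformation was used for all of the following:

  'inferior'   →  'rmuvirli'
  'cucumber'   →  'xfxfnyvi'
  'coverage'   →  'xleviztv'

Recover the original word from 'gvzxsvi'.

Letters are reflected about the middle of the alphabet (position → 25−position): Atbash.
Decoding gvzxsvi: g↔t, v↔e, z↔a, x↔c, s↔h, v↔e, i↔r.

teacher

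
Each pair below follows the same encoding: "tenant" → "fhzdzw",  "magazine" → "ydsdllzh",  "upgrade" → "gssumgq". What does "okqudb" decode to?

cherry

Shifts by position in tenant: pos 0: t→f (+12), pos 1: e→h (+3), pos 2: n→z (+12), pos 3: a→d (+3) — repeating every 2. It's a Vigenère-style cipher with numeric key [12,3]: position i shifts by key[i mod 2].
Undoing it on okqudb: o−12=c, k−3=h, q−12=e, u−3=r, d−12=r, b−3=y.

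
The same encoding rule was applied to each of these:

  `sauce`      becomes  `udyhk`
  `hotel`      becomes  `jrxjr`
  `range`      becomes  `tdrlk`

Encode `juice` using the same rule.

lxmhk

In sauce: s→u is +2, a→d is +3, u→y is +4, c→h is +5 — the shift increases by 1 each position. The shift increases by 1 at each position, starting from +2: 2, 3, 4, ….
On juice: j+2=l, u+3=x, i+4=m, c+5=h, e+6=k.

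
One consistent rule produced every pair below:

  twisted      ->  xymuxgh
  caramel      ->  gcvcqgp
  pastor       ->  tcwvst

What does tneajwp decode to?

playful

Shifts by position in twisted: pos 0: t→x (+4), pos 1: w→y (+2), pos 2: i→m (+4), pos 3: s→u (+2) — repeating every 2. It's a Vigenère-style cipher with numeric key [4,2]: position i shifts by key[i mod 2].
Reversing it on tneajwp: t−4=p, n−2=l, e−4=a, a−2=y, j−4=f, w−2=u, p−4=l.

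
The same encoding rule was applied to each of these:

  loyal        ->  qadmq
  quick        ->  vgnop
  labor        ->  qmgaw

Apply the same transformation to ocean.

tojms

Shifts by position in loyal: pos 0: l→q (+5), pos 1: o→a (+12), pos 2: y→d (+5), pos 3: a→m (+12) — repeating every 2. It's a Vigenère-style cipher with numeric key [5,12]: position i shifts by key[i mod 2].
For ocean: o+5=t, c+12=o, e+5=j, a+12=m, n+5=s.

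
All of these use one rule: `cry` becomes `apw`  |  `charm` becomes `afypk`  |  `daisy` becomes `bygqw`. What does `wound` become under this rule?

umslb

Compare letters: c→a is +24, r→p is +24, y→w is +24 — a constant shift. This is a Caesar cipher with shift 24.
Applying it to wound: w+24=u, o+24=m, u+24=s, n+24=l, d+24=b.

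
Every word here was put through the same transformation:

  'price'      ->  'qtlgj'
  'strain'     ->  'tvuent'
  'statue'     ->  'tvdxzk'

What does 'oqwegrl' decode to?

notable

In price: p→q is +1, r→t is +2, i→l is +3, c→g is +4 — the shift increases by 1 each position. The shift increases by 1 at each position, starting from +1: 1, 2, 3, ….
Reversing it on oqwegrl: o−1=n, q−2=o, w−3=t, e−4=a, g−5=b, r−6=l, l−7=e.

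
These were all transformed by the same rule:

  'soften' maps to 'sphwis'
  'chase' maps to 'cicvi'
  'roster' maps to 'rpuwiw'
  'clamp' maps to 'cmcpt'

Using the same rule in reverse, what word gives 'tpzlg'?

toxic

In soften: s→s is +0, o→p is +1, f→h is +2, t→w is +3 — the shift increases by 1 each position. Letter i (0-indexed) is shifted by i+0, so successive shifts are 0, 1, 2, ….
Undoing it on tpzlg: t−0=t, p−1=o, z−2=x, l−3=i, g−4=c.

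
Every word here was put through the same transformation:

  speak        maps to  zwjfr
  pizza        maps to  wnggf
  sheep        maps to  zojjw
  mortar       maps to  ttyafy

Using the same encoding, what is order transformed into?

The shift depends on letter class: consonant s→z is +7, but vowel e→j is +5. Two shifts are in play — +5 for a/e/i/o/u, +7 for every other letter.
For order: o(vowel)+5=t, r(cons)+7=y, d(cons)+7=k, e(vowel)+5=j, r(cons)+7=y.

tykjy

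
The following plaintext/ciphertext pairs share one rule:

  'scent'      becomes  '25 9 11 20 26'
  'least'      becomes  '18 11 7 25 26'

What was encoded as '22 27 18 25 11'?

pulse

s is letter #19 and maps to 25: an offset of 6. Letters become their 1-based position plus 6 (so a→7, b→8, …).
Undoing it on 22 27 18 25 11: 22→(22−6)÷1=16=p, 27→(27−6)÷1=21=u, 18→(18−6)÷1=12=l, 25→(25−6)÷1=19=s, 11→(11−6)÷1=5=e.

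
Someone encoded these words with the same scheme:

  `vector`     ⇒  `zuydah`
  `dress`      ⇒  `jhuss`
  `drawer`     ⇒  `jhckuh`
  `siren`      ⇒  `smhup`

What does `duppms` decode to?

tennis

v(21)→z(25) and e(4)→u(20) fit y≡11x+2 (mod 26); the inverse of 11 mod 26 is 19. Treating letters as 0–25, the rule is x ↦ 11x + 2 (mod 26).
Undoing it on duppms: d(3)→19·(3−2)≡19=t; u(20)→19·(20−2)≡4=e; p(15)→19·(15−2)≡13=n; p(15)→19·(15−2)≡13=n; m(12)→19·(12−2)≡8=i; s(18)→19·(18−2)≡18=s (all mod 26).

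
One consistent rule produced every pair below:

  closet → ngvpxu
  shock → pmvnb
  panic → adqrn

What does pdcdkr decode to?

safari

c(2)→n(13) and l(11)→g(6) fit y≡5x+3 (mod 26); the inverse of 5 mod 26 is 21. This is an affine cipher: with a=0,…,z=25, each position x becomes (5x+3) mod 26.
Reversing it on pdcdkr: p(15)→21·(15−3)≡18=s; d(3)→21·(3−3)≡0=a; c(2)→21·(2−3)≡5=f; d(3)→21·(3−3)≡0=a; k(10)→21·(10−3)≡17=r; r(17)→21·(17−3)≡8=i (all mod 26).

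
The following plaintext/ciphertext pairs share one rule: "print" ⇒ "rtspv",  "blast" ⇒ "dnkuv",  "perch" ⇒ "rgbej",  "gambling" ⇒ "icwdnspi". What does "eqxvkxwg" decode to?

A repeating key of period 3 is used — shifts +2, +2, +10 over and over.
Reversing it on eqxvkxwg: e−2=c, q−2=o, x−10=n, v−2=t, k−2=i, x−10=n, w−2=u, g−2=e.

continue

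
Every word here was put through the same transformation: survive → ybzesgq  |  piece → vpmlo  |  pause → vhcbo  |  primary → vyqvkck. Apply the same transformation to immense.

Each letter shifts forward by (position + 6), i.e. 6, 7, 8, … — the shift grows by one for each successive letter.
For immense: i+6=o, m+7=t, m+8=u, e+9=n, n+10=x, s+11=d, e+12=q.

otunxdq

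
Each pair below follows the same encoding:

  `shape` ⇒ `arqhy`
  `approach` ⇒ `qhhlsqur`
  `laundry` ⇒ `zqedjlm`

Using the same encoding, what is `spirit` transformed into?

ahglgp

s(18)→a(0) and h(7)→r(17) fit y≡15x+16 (mod 26); the inverse of 15 mod 26 is 7. Each letter's alphabet position (a=0..z=25) is mapped through 15·x+16 mod 26 — an affine cipher.
For spirit: s(18)→15·18+16≡0=a; p(15)→15·15+16≡7=h; i(8)→15·8+16≡6=g; r(17)→15·17+16≡11=l; i(8)→15·8+16≡6=g; t(19)→15·19+16≡15=p (all mod 26).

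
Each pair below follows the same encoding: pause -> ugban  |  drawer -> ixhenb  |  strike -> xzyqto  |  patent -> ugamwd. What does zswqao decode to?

umpire

In pause: p→u is +5, a→g is +6, u→b is +7, s→a is +8 — the shift increases by 1 each position. Each letter shifts forward by (position + 5), i.e. 5, 6, 7, … — the shift grows by one for each successive letter.
Decoding zswqao: z−5=u, s−6=m, w−7=p, q−8=i, a−9=r, o−10=e.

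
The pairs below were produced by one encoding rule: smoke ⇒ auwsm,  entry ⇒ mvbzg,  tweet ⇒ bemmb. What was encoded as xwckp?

pouch

Compare letters: s→a is +8, m→u is +8, o→w is +8 — a constant shift. Every letter moves 8 places later in the alphabet, wrapping around z→a.
Reversing it on xwckp: x−8=p, w−8=o, c−8=u, k−8=c, p−8=h.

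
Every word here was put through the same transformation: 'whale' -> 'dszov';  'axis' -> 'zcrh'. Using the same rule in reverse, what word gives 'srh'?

his

Each pair mirrors across the alphabet (w↔d, h↔s, a↔z): positions sum to 25. Each letter is replaced by its mirror in the alphabet: a↔z, b↔y, c↔x, and so on (the Atbash cipher).
Reversing it on srh: s↔h, r↔i, h↔s.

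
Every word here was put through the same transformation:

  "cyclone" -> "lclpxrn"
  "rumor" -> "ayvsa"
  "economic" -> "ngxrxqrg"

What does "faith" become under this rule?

It's a Vigenère-style cipher with numeric key [9,4]: position i shifts by key[i mod 2].
On faith: f+9=o, a+4=e, i+9=r, t+4=x, h+9=q.

oerxq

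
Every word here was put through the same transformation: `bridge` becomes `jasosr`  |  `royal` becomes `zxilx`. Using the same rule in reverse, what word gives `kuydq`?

close

Each letter shifts forward by (position + 8), i.e. 8, 9, 10, … — the shift grows by one for each successive letter.
Undoing it on kuydq: k−8=c, u−9=l, y−10=o, d−11=s, q−12=e.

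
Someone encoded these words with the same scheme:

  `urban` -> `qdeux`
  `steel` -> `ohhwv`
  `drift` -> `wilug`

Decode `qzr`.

own

The output letters match the input read backwards, each shifted +3: urban reversed is nabru. Two steps: reverse the string, then apply a Caesar shift of +3.
Undoing it on qzr: shift back: q−3=n, z−3=w, r−3=o → nwo; then reverse → own.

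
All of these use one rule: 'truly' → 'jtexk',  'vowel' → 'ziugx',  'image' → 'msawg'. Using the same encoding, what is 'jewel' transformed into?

t(19)→j(9) and r(17)→t(19) fit y≡21x+0 (mod 26); the inverse of 21 mod 26 is 5. Treating letters as 0–25, the rule is x ↦ 21x + 0 (mod 26).
On jewel: j(9)→21·9+0≡7=h; e(4)→21·4+0≡6=g; w(22)→21·22+0≡20=u; e(4)→21·4+0≡6=g; l(11)→21·11+0≡23=x (all mod 26).

hgugx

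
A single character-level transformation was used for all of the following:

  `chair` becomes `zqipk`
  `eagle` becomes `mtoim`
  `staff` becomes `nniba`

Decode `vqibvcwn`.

fountain

The output letters match the input read backwards, each shifted +8: chair reversed is riahc. Read the word backwards and shift each letter +8.
Undoing it on vqibvcwn: shift back: v−8=n, q−8=i, i−8=a, b−8=t, v−8=n, c−8=u, w−8=o, n−8=f → niatnuof; then reverse → fountain.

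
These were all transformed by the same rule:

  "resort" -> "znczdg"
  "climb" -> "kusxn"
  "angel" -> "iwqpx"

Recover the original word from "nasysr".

The shift increases by 1 at each position, starting from +8: 8, 9, 10, ….
Decoding nasysr: n−8=f, a−9=r, s−10=i, y−11=n, s−12=g, r−13=e.

fringe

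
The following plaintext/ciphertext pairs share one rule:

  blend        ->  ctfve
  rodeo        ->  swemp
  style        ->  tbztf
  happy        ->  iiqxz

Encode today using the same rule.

The shifts repeat in a cycle of length 2: positions 0,1,… shift by +1, +8, then the pattern repeats.
For today: t+1=u, o+8=w, d+1=e, a+8=i, y+1=z.

uweiz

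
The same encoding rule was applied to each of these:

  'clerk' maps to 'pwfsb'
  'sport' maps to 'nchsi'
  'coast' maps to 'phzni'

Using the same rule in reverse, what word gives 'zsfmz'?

c(2)→p(15) and l(11)→w(22) fit y≡21x+25 (mod 26); the inverse of 21 mod 26 is 5. This is an affine cipher: with a=0,…,z=25, each position x becomes (21x+25) mod 26.
Undoing it on zsfmz: z(25)→5·(25−25)≡0=a; s(18)→5·(18−25)≡17=r; f(5)→5·(5−25)≡4=e; m(12)→5·(12−25)≡13=n; z(25)→5·(25−25)≡0=a (all mod 26).

arena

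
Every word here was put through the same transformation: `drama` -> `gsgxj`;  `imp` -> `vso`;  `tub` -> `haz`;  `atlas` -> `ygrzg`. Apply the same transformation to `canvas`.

ygbtgi

Read the word backwards and shift each letter +6.
For canvas: reverse → savnac; then shift: s+6=y, a+6=g, v+6=b, n+6=t, a+6=g, c+6=i.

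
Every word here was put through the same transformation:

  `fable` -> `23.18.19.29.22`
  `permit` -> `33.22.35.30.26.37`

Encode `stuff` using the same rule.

36.37.38.23.23

f is letter #6 and maps to 23: an offset of 17. Each letter is replaced by its alphabet position (a=1..z=26) + 17.
On stuff: s=19→36, t=20→37, u=21→38, f=6→23, f=6→23.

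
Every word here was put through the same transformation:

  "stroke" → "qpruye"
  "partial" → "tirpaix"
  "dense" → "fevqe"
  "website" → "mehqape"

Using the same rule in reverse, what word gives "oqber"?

usher

s(18)→q(16) and t(19)→p(15) fit y≡25x+8 (mod 26); the inverse of 25 mod 26 is 25. Treating letters as 0–25, the rule is x ↦ 25x + 8 (mod 26).
Reversing it on oqber: o(14)→25·(14−8)≡20=u; q(16)→25·(16−8)≡18=s; b(1)→25·(1−8)≡7=h; e(4)→25·(4−8)≡4=e; r(17)→25·(17−8)≡17=r (all mod 26).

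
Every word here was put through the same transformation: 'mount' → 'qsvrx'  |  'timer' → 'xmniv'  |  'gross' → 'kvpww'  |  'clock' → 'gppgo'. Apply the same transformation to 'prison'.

It's a Vigenère-style cipher with numeric key [4,4,1]: position i shifts by key[i mod 3].
Applying it to prison: p+4=t, r+4=v, i+1=j, s+4=w, o+4=s, n+1=o.

tvjwso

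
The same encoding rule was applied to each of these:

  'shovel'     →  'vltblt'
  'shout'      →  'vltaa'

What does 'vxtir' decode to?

stock

In shovel: s→v is +3, h→l is +4, o→t is +5, v→b is +6 — the shift increases by 1 each position. The shift increases by 1 at each position, starting from +3: 3, 4, 5, ….
Reversing it on vxtir: v−3=s, x−4=t, t−5=o, i−6=c, r−7=k.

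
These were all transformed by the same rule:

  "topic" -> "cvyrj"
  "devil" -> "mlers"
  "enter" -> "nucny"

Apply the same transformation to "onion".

xurxu

Shifts by position in topic: pos 0: t→c (+9), pos 1: o→v (+7), pos 2: p→y (+9), pos 3: i→r (+9), pos 4: c→j (+7) — repeating every 3. It's a Vigenère-style cipher with numeric key [9,7,9]: position i shifts by key[i mod 3].
On onion: o+9=x, n+7=u, i+9=r, o+9=x, n+7=u.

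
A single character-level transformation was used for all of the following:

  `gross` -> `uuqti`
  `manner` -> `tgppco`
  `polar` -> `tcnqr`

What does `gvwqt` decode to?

Two steps: reverse the string, then apply a Caesar shift of +2.
Undoing it on gvwqt: shift back: g−2=e, v−2=t, w−2=u, q−2=o, t−2=r → etuor; then reverse → route.

route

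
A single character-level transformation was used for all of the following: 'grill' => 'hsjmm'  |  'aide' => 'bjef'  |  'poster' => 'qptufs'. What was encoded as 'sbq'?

This is a Caesar cipher with shift 1.
Decoding sbq: s−1=r, b−1=a, q−1=p.

rap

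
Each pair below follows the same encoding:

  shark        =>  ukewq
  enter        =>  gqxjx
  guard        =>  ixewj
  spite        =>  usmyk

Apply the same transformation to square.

utyfxl

In shark: s→u is +2, h→k is +3, a→e is +4, r→w is +5 — the shift increases by 1 each position. The shift increases by 1 at each position, starting from +2: 2, 3, 4, ….
For square: s+2=u, q+3=t, u+4=y, a+5=f, r+6=x, e+7=l.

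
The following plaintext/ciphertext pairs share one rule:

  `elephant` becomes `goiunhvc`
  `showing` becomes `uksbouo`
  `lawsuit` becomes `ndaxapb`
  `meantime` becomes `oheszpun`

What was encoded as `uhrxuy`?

In elephant: e→g is +2, l→o is +3, e→i is +4, p→u is +5 — the shift increases by 1 each position. The shift increases by 1 at each position, starting from +2: 2, 3, 4, ….
Undoing it on uhrxuy: u−2=s, h−3=e, r−4=n, x−5=s, u−6=o, y−7=r.

sensor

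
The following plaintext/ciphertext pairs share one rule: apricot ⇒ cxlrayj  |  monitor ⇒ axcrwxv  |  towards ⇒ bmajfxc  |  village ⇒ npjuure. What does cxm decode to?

dot

Two steps: reverse the string, then apply a Caesar shift of +9.
Undoing it on cxm: shift back: c−9=t, x−9=o, m−9=d → tod; then reverse → dot.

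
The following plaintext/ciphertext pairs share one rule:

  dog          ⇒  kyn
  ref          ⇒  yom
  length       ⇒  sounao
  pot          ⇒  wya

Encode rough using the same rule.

The rule splits by letter class: vowels +10, consonants +7.
On rough: r(cons)+7=y, o(vowel)+10=y, u(vowel)+10=e, g(cons)+7=n, h(cons)+7=o.

yyeno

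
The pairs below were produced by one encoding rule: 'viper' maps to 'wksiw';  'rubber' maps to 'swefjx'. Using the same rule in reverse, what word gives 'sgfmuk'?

recipe

In viper: v→w is +1, i→k is +2, p→s is +3, e→i is +4 — the shift increases by 1 each position. The shift increases by 1 at each position, starting from +1: 1, 2, 3, ….
Reversing it on sgfmuk: s−1=r, g−2=e, f−3=c, m−4=i, u−5=p, k−6=e.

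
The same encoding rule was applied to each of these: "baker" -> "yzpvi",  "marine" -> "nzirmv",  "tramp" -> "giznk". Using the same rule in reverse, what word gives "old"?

Letters are reflected about the middle of the alphabet (position → 25−position): Atbash.
Undoing it on old: o↔l, l↔o, d↔w.

low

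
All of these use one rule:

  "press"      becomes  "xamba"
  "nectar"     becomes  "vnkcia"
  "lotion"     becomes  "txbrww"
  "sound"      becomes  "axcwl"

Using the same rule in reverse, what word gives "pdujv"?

human

A repeating key of period 2 is used — shifts +8, +9 over and over.
Reversing it on pdujv: p−8=h, d−9=u, u−8=m, j−9=a, v−8=n.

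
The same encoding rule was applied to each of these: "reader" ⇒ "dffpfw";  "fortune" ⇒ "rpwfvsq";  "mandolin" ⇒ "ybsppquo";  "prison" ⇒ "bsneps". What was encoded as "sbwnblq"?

It's a Vigenère-style cipher with numeric key [12,1,5]: position i shifts by key[i mod 3].
Decoding sbwnblq: s−12=g, b−1=a, w−5=r, n−12=b, b−1=a, l−5=g, q−12=e.

garbage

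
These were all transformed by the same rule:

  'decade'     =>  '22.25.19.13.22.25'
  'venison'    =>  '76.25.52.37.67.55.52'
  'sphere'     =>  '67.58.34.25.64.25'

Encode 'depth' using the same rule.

d(#4)→22 and e(#5)→25: differences scale by 3, so n = 3·pos + 10. The formula is n = 3×(alphabet index, a=1) + 10.
For depth: d=4→22, e=5→25, p=16→58, t=20→70, h=8→34.

22.25.58.70.34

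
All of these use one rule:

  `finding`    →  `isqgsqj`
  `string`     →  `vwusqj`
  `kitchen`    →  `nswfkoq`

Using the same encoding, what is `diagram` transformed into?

The rule splits by letter class: vowels +10, consonants +3.
For diagram: d(cons)+3=g, i(vowel)+10=s, a(vowel)+10=k, g(cons)+3=j, r(cons)+3=u, a(vowel)+10=k, m(cons)+3=p.

gskjukp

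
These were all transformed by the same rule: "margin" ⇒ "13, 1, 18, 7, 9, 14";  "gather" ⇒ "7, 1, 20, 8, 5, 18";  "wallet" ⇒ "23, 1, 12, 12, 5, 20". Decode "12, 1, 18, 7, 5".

Each letter is replaced by its alphabet position (a=1, b=2, …, z=26).
Reversing it on 12, 1, 18, 7, 5: 12=l, 1=a, 18=r, 7=g, 5=e.

large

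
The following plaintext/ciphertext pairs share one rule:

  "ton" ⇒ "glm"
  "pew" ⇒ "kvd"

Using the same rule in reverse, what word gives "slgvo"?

This is the alphabet-reversal cipher (Atbash): a becomes z, b becomes y, etc.
Reversing it on slgvo: s↔h, l↔o, g↔t, v↔e, o↔l.

hotel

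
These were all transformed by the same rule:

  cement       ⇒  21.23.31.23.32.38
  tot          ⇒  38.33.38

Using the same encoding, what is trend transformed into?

c is letter #3 and maps to 21: an offset of 18. The number is (letter's place in the alphabet, a=1) + 18.
On trend: t=20→38, r=18→36, e=5→23, n=14→32, d=4→22.

38.36.23.32.22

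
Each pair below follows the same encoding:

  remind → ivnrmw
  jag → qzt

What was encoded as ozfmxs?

Each pair mirrors across the alphabet (r↔i, e↔v, m↔n): positions sum to 25. Letters are reflected about the middle of the alphabet (position → 25−position): Atbash.
Undoing it on ozfmxs: o↔l, z↔a, f↔u, m↔n, x↔c, s↔h.

launch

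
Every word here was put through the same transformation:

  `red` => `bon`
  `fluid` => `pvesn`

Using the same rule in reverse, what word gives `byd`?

Compare letters: r→b is +10, e→o is +10, d→n is +10 — a constant shift. It's a constant shift of +10 (ROT10).
Reversing it on byd: b−10=r, y−10=o, d−10=t.

rot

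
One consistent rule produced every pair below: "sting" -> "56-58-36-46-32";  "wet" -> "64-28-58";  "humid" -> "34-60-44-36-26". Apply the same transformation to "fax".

30-20-66

s(#19)→56 and t(#20)→58: differences scale by 2, so n = 2·pos + 18. Each letter becomes 2×(its alphabet position, a=1..z=26) + 18.
On fax: f=6→30, a=1→20, x=24→66.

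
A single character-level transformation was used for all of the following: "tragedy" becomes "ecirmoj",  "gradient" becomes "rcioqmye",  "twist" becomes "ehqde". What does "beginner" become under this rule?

mmrqyymc

The shift depends on letter class: consonant t→e is +11, but vowel a→i is +8. Vowels shift forward by 8 and consonants shift forward by 11.
Applying it to beginner: b(cons)+11=m, e(vowel)+8=m, g(cons)+11=r, i(vowel)+8=q, n(cons)+11=y, n(cons)+11=y, e(vowel)+8=m, r(cons)+11=c.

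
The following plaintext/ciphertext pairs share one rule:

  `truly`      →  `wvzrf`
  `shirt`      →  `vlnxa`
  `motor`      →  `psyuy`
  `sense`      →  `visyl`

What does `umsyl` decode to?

rinse

In truly: t→w is +3, r→v is +4, u→z is +5, l→r is +6 — the shift increases by 1 each position. Each letter shifts forward by (position + 3), i.e. 3, 4, 5, … — the shift grows by one for each successive letter.
Undoing it on umsyl: u−3=r, m−4=i, s−5=n, y−6=s, l−7=e.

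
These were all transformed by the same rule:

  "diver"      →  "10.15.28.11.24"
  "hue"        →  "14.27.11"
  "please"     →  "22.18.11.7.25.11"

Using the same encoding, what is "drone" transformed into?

d is letter #4 and maps to 10: an offset of 6. The number is (letter's place in the alphabet, a=1) + 6.
Applying it to drone: d=4→10, r=18→24, o=15→21, n=14→20, e=5→11.

10.24.21.20.11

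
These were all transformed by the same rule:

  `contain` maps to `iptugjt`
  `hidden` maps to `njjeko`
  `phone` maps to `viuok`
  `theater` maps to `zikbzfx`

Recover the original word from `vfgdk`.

peace

It's a Vigenère-style cipher with numeric key [6,1]: position i shifts by key[i mod 2].
Undoing it on vfgdk: v−6=p, f−1=e, g−6=a, d−1=c, k−6=e.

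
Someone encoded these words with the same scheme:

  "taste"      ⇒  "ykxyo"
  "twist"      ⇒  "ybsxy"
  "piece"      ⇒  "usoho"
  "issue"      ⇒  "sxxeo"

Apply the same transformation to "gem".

The shift depends on letter class: consonant t→y is +5, but vowel a→k is +10. Vowels shift forward by 10 and consonants shift forward by 5.
For gem: g(cons)+5=l, e(vowel)+10=o, m(cons)+5=r.

lor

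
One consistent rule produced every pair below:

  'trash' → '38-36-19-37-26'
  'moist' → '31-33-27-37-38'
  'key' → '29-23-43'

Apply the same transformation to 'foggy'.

24-33-25-25-43

The number is (letter's place in the alphabet, a=1) + 18.
On foggy: f=6→24, o=15→33, g=7→25, g=7→25, y=25→43.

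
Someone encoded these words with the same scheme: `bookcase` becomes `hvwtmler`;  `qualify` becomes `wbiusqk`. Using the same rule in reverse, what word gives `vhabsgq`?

passive

Letter i (0-indexed) is shifted by i+6, so successive shifts are 6, 7, 8, ….
Undoing it on vhabsgq: v−6=p, h−7=a, a−8=s, b−9=s, s−10=i, g−11=v, q−12=e.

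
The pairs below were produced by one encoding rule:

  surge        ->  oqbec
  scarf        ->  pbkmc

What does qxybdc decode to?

strong

The word is reversed, then every letter is shifted forward by 10.
Decoding qxybdc: shift back: q−10=g, x−10=n, y−10=o, b−10=r, d−10=t, c−10=s → gnorts; then reverse → strong.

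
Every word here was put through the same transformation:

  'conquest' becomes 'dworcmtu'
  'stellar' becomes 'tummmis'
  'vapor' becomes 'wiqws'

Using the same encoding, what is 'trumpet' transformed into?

uscnqmu

The shift depends on letter class: consonant c→d is +1, but vowel o→w is +8. Vowels shift forward by 8 and consonants shift forward by 1.
For trumpet: t(cons)+1=u, r(cons)+1=s, u(vowel)+8=c, m(cons)+1=n, p(cons)+1=q, e(vowel)+8=m, t(cons)+1=u.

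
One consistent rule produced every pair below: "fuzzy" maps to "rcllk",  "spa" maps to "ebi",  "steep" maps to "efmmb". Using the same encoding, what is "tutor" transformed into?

The shift depends on letter class: consonant f→r is +12, but vowel u→c is +8. The rule splits by letter class: vowels +8, consonants +12.
For tutor: t(cons)+12=f, u(vowel)+8=c, t(cons)+12=f, o(vowel)+8=w, r(cons)+12=d.

fcfwd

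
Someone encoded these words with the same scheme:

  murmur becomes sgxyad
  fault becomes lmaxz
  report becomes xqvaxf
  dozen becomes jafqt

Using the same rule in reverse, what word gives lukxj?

Shifts by position in murmur: pos 0: m→s (+6), pos 1: u→g (+12), pos 2: r→x (+6), pos 3: m→y (+12) — repeating every 2. A repeating key of period 2 is used — shifts +6, +12 over and over.
Decoding lukxj: l−6=f, u−12=i, k−6=e, x−12=l, j−6=d.

field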